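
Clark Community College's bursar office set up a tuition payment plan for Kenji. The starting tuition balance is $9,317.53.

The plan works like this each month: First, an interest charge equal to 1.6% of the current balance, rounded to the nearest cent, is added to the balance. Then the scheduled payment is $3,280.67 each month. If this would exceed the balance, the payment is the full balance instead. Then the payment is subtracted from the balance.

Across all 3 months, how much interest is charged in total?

Month 1: $9,317.53 +$149.08 interest = $9,466.61; pay $3,280.67 → $6,185.94
Month 2: $6,185.94 +$98.98 interest = $6,284.92; pay $3,280.67 → $3,004.25
Month 3: $3,004.25 +$48.07 interest = $3,052.32; pay $3,052.32 → $0.00
Total interest: $149.08 + $98.98 + $48.07 = $296.13

$296.13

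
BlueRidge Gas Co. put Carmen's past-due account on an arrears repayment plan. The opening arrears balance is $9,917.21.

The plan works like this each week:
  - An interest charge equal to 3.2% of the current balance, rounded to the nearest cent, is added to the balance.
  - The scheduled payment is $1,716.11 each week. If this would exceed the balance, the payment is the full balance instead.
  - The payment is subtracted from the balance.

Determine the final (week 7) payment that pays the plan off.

$850.28

Week 1: $9,917.21 +$317.35 interest = $10,234.56; pay $1,716.11 → $8,518.45
Week 2: $8,518.45 +$272.59 interest = $8,791.04; pay $1,716.11 → $7,074.93
Week 3: $7,074.93 +$226.40 interest = $7,301.33; pay $1,716.11 → $5,585.22
Week 4: $5,585.22 +$178.73 interest = $5,763.95; pay $1,716.11 → $4,047.84
Week 5: $4,047.84 +$129.53 interest = $4,177.37; pay $1,716.11 → $2,461.26
Week 6: $2,461.26 +$78.76 interest = $2,540.02; pay $1,716.11 → $823.91
Week 7: $823.91 +$26.37 interest = $850.28; pay $850.28 → $0.00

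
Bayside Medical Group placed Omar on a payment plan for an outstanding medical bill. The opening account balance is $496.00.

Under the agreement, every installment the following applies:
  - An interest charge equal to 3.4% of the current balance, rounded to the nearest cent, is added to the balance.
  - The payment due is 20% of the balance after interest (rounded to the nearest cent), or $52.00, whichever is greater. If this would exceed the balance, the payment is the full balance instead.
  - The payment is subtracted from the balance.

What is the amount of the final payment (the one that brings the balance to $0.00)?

Installment 1: $496.00 +$16.86 interest = $512.86; pay $102.57 → $410.29
Installment 2: $410.29 +$13.95 interest = $424.24; pay $84.85 → $339.39
Installment 3: $339.39 +$11.54 interest = $350.93; pay $70.19 → $280.74
Installment 4: $280.74 +$9.55 interest = $290.29; pay $58.06 → $232.23
Installment 5: $232.23 +$7.90 interest = $240.13; pay $52.00 → $188.13
Installment 6: $188.13 +$6.40 interest = $194.53; pay $52.00 → $142.53
Installment 7: $142.53 +$4.85 interest = $147.38; pay $52.00 → $95.38
Installment 8: $95.38 +$3.24 interest = $98.62; pay $52.00 → $46.62
Installment 9: $46.62 +$1.59 interest = $48.21; pay $48.21 → $0.00

$48.21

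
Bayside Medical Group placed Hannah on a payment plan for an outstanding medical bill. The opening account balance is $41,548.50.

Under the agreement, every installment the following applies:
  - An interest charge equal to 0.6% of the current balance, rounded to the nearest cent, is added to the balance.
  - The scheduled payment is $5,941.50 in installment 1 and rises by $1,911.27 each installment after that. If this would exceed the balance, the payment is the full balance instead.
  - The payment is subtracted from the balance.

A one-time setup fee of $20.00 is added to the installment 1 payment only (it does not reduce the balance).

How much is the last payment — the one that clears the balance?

# | Opening | Interest | Payment | Fee | End bal
1 | $41,548.50 | $249.29 | $5,941.50 | $20.00 | $35,856.29
2 | $35,856.29 | $215.14 | $7,852.77 | — | $28,218.66
3 | $28,218.66 | $169.31 | $9,764.04 | — | $18,623.93
4 | $18,623.93 | $111.74 | $11,675.31 | — | $7,060.36
5 | $7,060.36 | $42.36 | $7,102.72 | — | $0.00

$7,102.72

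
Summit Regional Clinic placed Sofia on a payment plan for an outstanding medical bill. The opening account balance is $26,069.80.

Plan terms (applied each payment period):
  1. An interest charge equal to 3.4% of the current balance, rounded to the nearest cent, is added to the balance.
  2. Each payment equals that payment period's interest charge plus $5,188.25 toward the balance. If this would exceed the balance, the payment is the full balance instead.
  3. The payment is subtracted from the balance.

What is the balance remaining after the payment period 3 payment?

$10,505.05

# | Opening | Interest | Payment | End bal
1 | $26,069.80 | $886.37 | $6,074.62 | $20,881.55
2 | $20,881.55 | $709.97 | $5,898.22 | $15,693.30
3 | $15,693.30 | $533.57 | $5,721.82 | $10,505.05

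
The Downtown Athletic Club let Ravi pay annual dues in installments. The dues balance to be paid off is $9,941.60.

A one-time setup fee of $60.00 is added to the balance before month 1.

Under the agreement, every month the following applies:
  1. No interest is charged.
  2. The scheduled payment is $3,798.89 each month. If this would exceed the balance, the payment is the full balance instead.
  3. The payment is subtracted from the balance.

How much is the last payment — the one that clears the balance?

$2,403.82

Month 1: $10,001.60 − $3,798.89 → $6,202.71
Month 2: $6,202.71 − $3,798.89 → $2,403.82
Month 3: $2,403.82 − $2,403.82 → $0.00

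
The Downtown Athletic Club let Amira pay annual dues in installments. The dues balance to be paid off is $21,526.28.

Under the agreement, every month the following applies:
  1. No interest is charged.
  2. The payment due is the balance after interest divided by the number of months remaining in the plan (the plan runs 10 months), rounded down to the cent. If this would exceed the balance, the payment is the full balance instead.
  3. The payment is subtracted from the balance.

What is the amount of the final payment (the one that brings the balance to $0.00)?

Month 1: opening $21,526.28; payment $2,152.62; balance $19,373.66
Month 2: opening $19,373.66; payment $2,152.62; balance $17,221.04
Month 3: opening $17,221.04; payment $2,152.63; balance $15,068.41
Month 4: opening $15,068.41; payment $2,152.63; balance $12,915.78
Month 5: opening $12,915.78; payment $2,152.63; balance $10,763.15
Month 6: opening $10,763.15; payment $2,152.63; balance $8,610.52
Month 7: opening $8,610.52; payment $2,152.63; balance $6,457.89
Month 8: opening $6,457.89; payment $2,152.63; balance $4,305.26
Month 9: opening $4,305.26; payment $2,152.63; balance $2,152.63
Month 10: opening $2,152.63; payment $2,152.63; balance $0.00

$2,152.63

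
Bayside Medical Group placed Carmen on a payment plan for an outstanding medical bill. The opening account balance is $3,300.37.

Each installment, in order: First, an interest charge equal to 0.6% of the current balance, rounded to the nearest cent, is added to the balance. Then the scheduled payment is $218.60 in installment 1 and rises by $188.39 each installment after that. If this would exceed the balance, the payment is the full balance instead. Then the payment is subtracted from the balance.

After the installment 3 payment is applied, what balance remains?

$2,134.09

# | Opening | Interest | Payment | End bal
1 | $3,300.37 | $19.80 | $218.60 | $3,101.57
2 | $3,101.57 | $18.61 | $406.99 | $2,713.19
3 | $2,713.19 | $16.28 | $595.38 | $2,134.09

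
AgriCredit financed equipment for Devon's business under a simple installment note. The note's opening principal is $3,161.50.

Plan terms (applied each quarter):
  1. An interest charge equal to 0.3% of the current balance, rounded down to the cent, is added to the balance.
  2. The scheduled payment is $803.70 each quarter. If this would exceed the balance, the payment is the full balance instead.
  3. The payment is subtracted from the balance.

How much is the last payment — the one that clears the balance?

Quarter 1: $3,161.50 +$9.48 interest = $3,170.98; pay $803.70 → $2,367.28
Quarter 2: $2,367.28 +$7.10 interest = $2,374.38; pay $803.70 → $1,570.68
Quarter 3: $1,570.68 +$4.71 interest = $1,575.39; pay $803.70 → $771.69
Quarter 4: $771.69 +$2.31 interest = $774.00; pay $774.00 → $0.00

$774.00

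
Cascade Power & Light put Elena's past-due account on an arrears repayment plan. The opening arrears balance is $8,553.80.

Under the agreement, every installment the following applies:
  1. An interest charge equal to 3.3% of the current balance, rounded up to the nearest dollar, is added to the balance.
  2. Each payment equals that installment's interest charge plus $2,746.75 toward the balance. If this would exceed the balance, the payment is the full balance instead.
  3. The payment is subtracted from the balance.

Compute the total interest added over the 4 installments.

$587.00

Installment 1: $8,553.80 +$283.00 interest = $8,836.80; pay $3,029.75 → $5,807.05
Installment 2: $5,807.05 +$192.00 interest = $5,999.05; pay $2,938.75 → $3,060.30
Installment 3: $3,060.30 +$101.00 interest = $3,161.30; pay $2,847.75 → $313.55
Installment 4: $313.55 +$11.00 interest = $324.55; pay $324.55 → $0.00
Total interest: $283.00 + $192.00 + $101.00 + $11.00 = $587.00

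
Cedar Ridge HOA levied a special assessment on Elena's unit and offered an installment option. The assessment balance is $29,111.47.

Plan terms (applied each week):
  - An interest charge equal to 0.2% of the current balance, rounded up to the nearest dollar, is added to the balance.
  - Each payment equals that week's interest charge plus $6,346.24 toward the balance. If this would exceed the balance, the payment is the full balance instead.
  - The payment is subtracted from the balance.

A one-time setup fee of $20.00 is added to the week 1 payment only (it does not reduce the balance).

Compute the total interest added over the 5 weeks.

$167.00

Week 1: $29,111.47 +$59.00 interest = $29,170.47; pay $6,405.24 (+ $20.00 fee) → $22,765.23
Week 2: $22,765.23 +$46.00 interest = $22,811.23; pay $6,392.24 → $16,418.99
Week 3: $16,418.99 +$33.00 interest = $16,451.99; pay $6,379.24 → $10,072.75
Week 4: $10,072.75 +$21.00 interest = $10,093.75; pay $6,367.24 → $3,726.51
Week 5: $3,726.51 +$8.00 interest = $3,734.51; pay $3,734.51 → $0.00
Total interest: $59.00 + $46.00 + $33.00 + $21.00 + $8.00 = $167.00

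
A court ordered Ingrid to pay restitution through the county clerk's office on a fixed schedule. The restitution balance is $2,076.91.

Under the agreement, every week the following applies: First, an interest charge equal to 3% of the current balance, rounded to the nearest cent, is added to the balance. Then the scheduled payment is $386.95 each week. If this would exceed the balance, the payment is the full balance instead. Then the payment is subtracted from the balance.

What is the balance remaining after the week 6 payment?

# | Opening | Interest | Payment | End bal
1 | $2,076.91 | $62.31 | $386.95 | $1,752.27
2 | $1,752.27 | $52.57 | $386.95 | $1,417.89
3 | $1,417.89 | $42.54 | $386.95 | $1,073.48
4 | $1,073.48 | $32.20 | $386.95 | $718.73
5 | $718.73 | $21.56 | $386.95 | $353.34
6 | $353.34 | $10.60 | $363.94 | $0.00

$0.00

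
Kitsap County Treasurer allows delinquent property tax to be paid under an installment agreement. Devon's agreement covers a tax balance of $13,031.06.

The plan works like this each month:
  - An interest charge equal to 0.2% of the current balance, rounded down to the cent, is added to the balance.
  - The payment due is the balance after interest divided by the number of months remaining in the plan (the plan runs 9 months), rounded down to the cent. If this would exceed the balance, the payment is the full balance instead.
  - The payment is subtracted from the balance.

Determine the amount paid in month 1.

$1,450.79

Month 1: $13,031.06 +$26.06 interest = $13,057.12; pay $1,450.79 → $11,606.33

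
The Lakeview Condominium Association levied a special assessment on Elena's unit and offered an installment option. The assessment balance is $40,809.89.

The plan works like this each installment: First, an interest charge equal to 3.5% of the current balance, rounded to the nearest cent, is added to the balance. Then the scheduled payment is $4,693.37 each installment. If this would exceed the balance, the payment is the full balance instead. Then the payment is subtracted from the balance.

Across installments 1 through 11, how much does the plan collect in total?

# | Opening | Interest | Payment | End bal
1 | $40,809.89 | $1,428.35 | $4,693.37 | $37,544.87
2 | $37,544.87 | $1,314.07 | $4,693.37 | $34,165.57
3 | $34,165.57 | $1,195.79 | $4,693.37 | $30,667.99
4 | $30,667.99 | $1,073.38 | $4,693.37 | $27,048.00
5 | $27,048.00 | $946.68 | $4,693.37 | $23,301.31
6 | $23,301.31 | $815.55 | $4,693.37 | $19,423.49
7 | $19,423.49 | $679.82 | $4,693.37 | $15,409.94
8 | $15,409.94 | $539.35 | $4,693.37 | $11,255.92
9 | $11,255.92 | $393.96 | $4,693.37 | $6,956.51
10 | $6,956.51 | $243.48 | $4,693.37 | $2,506.62
11 | $2,506.62 | $87.73 | $2,594.35 | $0.00
Total paid: $49,528.05

$49,528.05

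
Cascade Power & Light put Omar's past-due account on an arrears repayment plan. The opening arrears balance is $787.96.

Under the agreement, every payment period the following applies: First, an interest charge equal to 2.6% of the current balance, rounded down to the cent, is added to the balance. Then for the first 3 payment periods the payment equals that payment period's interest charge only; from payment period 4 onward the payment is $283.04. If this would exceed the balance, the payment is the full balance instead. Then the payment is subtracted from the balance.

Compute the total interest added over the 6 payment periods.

# | Opening | Interest | Payment | End bal
1 | $787.96 | $20.48 | $20.48 | $787.96
2 | $787.96 | $20.48 | $20.48 | $787.96
3 | $787.96 | $20.48 | $20.48 | $787.96
4 | $787.96 | $20.48 | $283.04 | $525.40
5 | $525.40 | $13.66 | $283.04 | $256.02
6 | $256.02 | $6.65 | $262.67 | $0.00
Total interest: $20.48 + $20.48 + $20.48 + $20.48 + $13.66 + $6.65 = $102.23

$102.23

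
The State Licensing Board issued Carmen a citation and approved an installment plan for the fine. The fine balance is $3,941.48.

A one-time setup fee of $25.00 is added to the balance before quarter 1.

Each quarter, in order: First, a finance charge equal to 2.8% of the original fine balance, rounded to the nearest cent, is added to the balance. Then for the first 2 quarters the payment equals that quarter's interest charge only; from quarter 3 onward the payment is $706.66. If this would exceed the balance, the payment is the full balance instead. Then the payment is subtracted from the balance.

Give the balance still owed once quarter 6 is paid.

$1,581.28

Quarter 1: opening $3,966.48; interest $110.36 → $4,076.84; payment $110.36; balance $3,966.48
Quarter 2: opening $3,966.48; interest $110.36 → $4,076.84; payment $110.36; balance $3,966.48
Quarter 3: opening $3,966.48; interest $110.36 → $4,076.84; payment $706.66; balance $3,370.18
Quarter 4: opening $3,370.18; interest $110.36 → $3,480.54; payment $706.66; balance $2,773.88
Quarter 5: opening $2,773.88; interest $110.36 → $2,884.24; payment $706.66; balance $2,177.58
Quarter 6: opening $2,177.58; interest $110.36 → $2,287.94; payment $706.66; balance $1,581.28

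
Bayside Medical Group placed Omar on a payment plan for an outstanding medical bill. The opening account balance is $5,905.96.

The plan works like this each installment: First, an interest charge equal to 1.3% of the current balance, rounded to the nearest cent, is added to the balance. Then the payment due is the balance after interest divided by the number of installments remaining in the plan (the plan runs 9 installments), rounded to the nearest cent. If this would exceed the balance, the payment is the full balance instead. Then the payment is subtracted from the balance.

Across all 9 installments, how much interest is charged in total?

# | Opening | Interest | Payment | End bal
1 | $5,905.96 | $76.78 | $664.75 | $5,317.99
2 | $5,317.99 | $69.13 | $673.39 | $4,713.73
3 | $4,713.73 | $61.28 | $682.14 | $4,092.87
4 | $4,092.87 | $53.21 | $691.01 | $3,455.07
5 | $3,455.07 | $44.92 | $700.00 | $2,799.99
6 | $2,799.99 | $36.40 | $709.10 | $2,127.29
7 | $2,127.29 | $27.65 | $718.31 | $1,436.63
8 | $1,436.63 | $18.68 | $727.66 | $727.65
9 | $727.65 | $9.46 | $737.11 | $0.00
Total interest: $76.78 + $69.13 + $61.28 + $53.21 + $44.92 + $36.40 + $27.65 + $18.68 + $9.46 = $397.51

$397.51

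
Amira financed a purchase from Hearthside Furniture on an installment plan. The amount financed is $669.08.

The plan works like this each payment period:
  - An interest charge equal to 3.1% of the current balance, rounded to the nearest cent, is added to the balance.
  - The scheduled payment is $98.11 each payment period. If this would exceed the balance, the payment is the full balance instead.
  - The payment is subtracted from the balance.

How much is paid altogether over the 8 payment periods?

$763.52

Payment period 1: opening $669.08; interest $20.74 → $689.82; payment $98.11; balance $591.71
Payment period 2: opening $591.71; interest $18.34 → $610.05; payment $98.11; balance $511.94
Payment period 3: opening $511.94; interest $15.87 → $527.81; payment $98.11; balance $429.70
Payment period 4: opening $429.70; interest $13.32 → $443.02; payment $98.11; balance $344.91
Payment period 5: opening $344.91; interest $10.69 → $355.60; payment $98.11; balance $257.49
Payment period 6: opening $257.49; interest $7.98 → $265.47; payment $98.11; balance $167.36
Payment period 7: opening $167.36; interest $5.19 → $172.55; payment $98.11; balance $74.44
Payment period 8: opening $74.44; interest $2.31 → $76.75; payment $76.75; balance $0.00
Total paid: $763.52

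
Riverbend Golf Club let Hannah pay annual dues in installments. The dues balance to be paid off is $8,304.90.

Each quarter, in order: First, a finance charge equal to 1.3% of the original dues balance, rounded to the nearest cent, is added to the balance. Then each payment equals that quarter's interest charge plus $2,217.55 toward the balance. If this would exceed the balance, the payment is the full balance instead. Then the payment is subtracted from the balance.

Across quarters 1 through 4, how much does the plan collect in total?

$8,736.74

Quarter 1: opening $8,304.90; interest $107.96 → $8,412.86; payment $2,325.51; balance $6,087.35
Quarter 2: opening $6,087.35; interest $107.96 → $6,195.31; payment $2,325.51; balance $3,869.80
Quarter 3: opening $3,869.80; interest $107.96 → $3,977.76; payment $2,325.51; balance $1,652.25
Quarter 4: opening $1,652.25; interest $107.96 → $1,760.21; payment $1,760.21; balance $0.00
Total paid: $8,736.74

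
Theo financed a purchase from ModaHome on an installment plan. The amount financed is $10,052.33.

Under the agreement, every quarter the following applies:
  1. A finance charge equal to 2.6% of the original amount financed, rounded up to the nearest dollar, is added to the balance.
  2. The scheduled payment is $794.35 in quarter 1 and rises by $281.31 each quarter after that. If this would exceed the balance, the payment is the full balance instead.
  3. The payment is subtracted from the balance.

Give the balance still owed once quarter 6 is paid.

$2,638.58

Quarter 1: opening $10,052.33; interest $262.00 → $10,314.33; payment $794.35; balance $9,519.98
Quarter 2: opening $9,519.98; interest $262.00 → $9,781.98; payment $1,075.66; balance $8,706.32
Quarter 3: opening $8,706.32; interest $262.00 → $8,968.32; payment $1,356.97; balance $7,611.35
Quarter 4: opening $7,611.35; interest $262.00 → $7,873.35; payment $1,638.28; balance $6,235.07
Quarter 5: opening $6,235.07; interest $262.00 → $6,497.07; payment $1,919.59; balance $4,577.48
Quarter 6: opening $4,577.48; interest $262.00 → $4,839.48; payment $2,200.90; balance $2,638.58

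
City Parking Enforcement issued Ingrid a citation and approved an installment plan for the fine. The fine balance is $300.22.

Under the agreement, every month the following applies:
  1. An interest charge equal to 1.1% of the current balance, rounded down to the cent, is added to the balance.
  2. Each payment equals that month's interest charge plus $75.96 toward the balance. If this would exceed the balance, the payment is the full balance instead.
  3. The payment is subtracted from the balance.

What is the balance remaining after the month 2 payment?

$148.30

# | Opening | Interest | Payment | End bal
1 | $300.22 | $3.30 | $79.26 | $224.26
2 | $224.26 | $2.46 | $78.42 | $148.30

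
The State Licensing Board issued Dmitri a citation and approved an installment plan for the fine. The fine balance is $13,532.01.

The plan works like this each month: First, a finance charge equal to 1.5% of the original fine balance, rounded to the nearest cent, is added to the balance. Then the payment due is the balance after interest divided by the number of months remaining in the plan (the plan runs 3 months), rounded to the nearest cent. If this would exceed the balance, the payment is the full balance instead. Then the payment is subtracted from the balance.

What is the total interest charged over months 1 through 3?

# | Opening | Interest | Payment | End bal
1 | $13,532.01 | $202.98 | $4,578.33 | $9,156.66
2 | $9,156.66 | $202.98 | $4,679.82 | $4,679.82
3 | $4,679.82 | $202.98 | $4,882.80 | $0.00
Total interest: $202.98 + $202.98 + $202.98 = $608.94

$608.94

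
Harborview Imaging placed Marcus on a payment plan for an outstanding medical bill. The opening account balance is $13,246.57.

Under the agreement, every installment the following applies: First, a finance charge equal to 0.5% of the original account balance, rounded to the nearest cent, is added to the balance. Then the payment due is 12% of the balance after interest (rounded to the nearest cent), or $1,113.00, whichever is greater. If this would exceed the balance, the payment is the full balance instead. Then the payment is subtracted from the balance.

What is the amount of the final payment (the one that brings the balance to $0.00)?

$873.94

# | Opening | Interest | Payment | End bal
1 | $13,246.57 | $66.23 | $1,597.54 | $11,715.26
2 | $11,715.26 | $66.23 | $1,413.78 | $10,367.71
3 | $10,367.71 | $66.23 | $1,252.07 | $9,181.87
4 | $9,181.87 | $66.23 | $1,113.00 | $8,135.10
5 | $8,135.10 | $66.23 | $1,113.00 | $7,088.33
6 | $7,088.33 | $66.23 | $1,113.00 | $6,041.56
7 | $6,041.56 | $66.23 | $1,113.00 | $4,994.79
8 | $4,994.79 | $66.23 | $1,113.00 | $3,948.02
9 | $3,948.02 | $66.23 | $1,113.00 | $2,901.25
10 | $2,901.25 | $66.23 | $1,113.00 | $1,854.48
11 | $1,854.48 | $66.23 | $1,113.00 | $807.71
12 | $807.71 | $66.23 | $873.94 | $0.00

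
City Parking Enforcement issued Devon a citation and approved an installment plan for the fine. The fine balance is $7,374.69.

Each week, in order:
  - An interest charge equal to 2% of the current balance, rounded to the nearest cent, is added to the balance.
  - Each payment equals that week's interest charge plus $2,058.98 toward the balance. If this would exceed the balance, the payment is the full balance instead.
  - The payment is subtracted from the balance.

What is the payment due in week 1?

$2,206.47

Week 1: opening $7,374.69; interest $147.49 → $7,522.18; payment $2,206.47; balance $5,315.71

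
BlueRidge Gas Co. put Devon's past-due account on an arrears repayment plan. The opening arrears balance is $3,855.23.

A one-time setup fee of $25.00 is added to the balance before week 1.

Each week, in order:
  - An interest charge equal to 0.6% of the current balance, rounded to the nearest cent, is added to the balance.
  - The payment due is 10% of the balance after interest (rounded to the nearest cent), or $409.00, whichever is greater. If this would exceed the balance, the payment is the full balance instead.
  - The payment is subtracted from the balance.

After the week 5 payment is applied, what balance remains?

$1,928.36

Week 1: $3,880.23 +$23.28 interest = $3,903.51; pay $409.00 → $3,494.51
Week 2: $3,494.51 +$20.97 interest = $3,515.48; pay $409.00 → $3,106.48
Week 3: $3,106.48 +$18.64 interest = $3,125.12; pay $409.00 → $2,716.12
Week 4: $2,716.12 +$16.30 interest = $2,732.42; pay $409.00 → $2,323.42
Week 5: $2,323.42 +$13.94 interest = $2,337.36; pay $409.00 → $1,928.36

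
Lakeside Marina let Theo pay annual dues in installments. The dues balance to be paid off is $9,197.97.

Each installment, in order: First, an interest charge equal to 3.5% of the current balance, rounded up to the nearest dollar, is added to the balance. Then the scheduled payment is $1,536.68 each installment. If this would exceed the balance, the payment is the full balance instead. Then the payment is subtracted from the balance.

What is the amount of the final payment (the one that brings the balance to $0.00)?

$1,286.89

Installment 1: opening $9,197.97; interest $322.00 → $9,519.97; payment $1,536.68; balance $7,983.29
Installment 2: opening $7,983.29; interest $280.00 → $8,263.29; payment $1,536.68; balance $6,726.61
Installment 3: opening $6,726.61; interest $236.00 → $6,962.61; payment $1,536.68; balance $5,425.93
Installment 4: opening $5,425.93; interest $190.00 → $5,615.93; payment $1,536.68; balance $4,079.25
Installment 5: opening $4,079.25; interest $143.00 → $4,222.25; payment $1,536.68; balance $2,685.57
Installment 6: opening $2,685.57; interest $94.00 → $2,779.57; payment $1,536.68; balance $1,242.89
Installment 7: opening $1,242.89; interest $44.00 → $1,286.89; payment $1,286.89; balance $0.00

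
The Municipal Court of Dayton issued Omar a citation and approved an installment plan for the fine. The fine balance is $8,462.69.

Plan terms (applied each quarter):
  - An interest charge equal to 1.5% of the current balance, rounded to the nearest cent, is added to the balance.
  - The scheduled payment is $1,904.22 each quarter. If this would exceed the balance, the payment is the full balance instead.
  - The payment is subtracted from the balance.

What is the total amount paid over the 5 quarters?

# | Opening | Interest | Payment | End bal
1 | $8,462.69 | $126.94 | $1,904.22 | $6,685.41
2 | $6,685.41 | $100.28 | $1,904.22 | $4,881.47
3 | $4,881.47 | $73.22 | $1,904.22 | $3,050.47
4 | $3,050.47 | $45.76 | $1,904.22 | $1,192.01
5 | $1,192.01 | $17.88 | $1,209.89 | $0.00
Total paid: $8,826.77

$8,826.77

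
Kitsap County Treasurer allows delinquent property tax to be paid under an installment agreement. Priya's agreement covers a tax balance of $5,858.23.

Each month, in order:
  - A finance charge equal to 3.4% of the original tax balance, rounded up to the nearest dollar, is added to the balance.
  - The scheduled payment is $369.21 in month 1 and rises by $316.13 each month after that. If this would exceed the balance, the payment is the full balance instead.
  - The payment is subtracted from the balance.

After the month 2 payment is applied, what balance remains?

# | Opening | Interest | Payment | End bal
1 | $5,858.23 | $200.00 | $369.21 | $5,689.02
2 | $5,689.02 | $200.00 | $685.34 | $5,203.68

$5,203.68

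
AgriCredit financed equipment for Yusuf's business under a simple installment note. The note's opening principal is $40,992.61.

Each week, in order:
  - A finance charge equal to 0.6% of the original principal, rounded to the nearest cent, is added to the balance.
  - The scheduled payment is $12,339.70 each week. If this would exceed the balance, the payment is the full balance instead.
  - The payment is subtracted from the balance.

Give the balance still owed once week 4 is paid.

$0.00

Week 1: $40,992.61 +$245.96 interest = $41,238.57; pay $12,339.70 → $28,898.87
Week 2: $28,898.87 +$245.96 interest = $29,144.83; pay $12,339.70 → $16,805.13
Week 3: $16,805.13 +$245.96 interest = $17,051.09; pay $12,339.70 → $4,711.39
Week 4: $4,711.39 +$245.96 interest = $4,957.35; pay $4,957.35 → $0.00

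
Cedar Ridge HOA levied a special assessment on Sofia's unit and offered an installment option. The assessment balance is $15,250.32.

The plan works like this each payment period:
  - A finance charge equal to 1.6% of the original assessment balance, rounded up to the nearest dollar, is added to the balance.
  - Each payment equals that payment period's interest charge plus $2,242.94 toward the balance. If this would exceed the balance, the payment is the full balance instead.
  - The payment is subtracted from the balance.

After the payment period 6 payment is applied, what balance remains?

Payment period 1: $15,250.32 +$245.00 interest = $15,495.32; pay $2,487.94 → $13,007.38
Payment period 2: $13,007.38 +$245.00 interest = $13,252.38; pay $2,487.94 → $10,764.44
Payment period 3: $10,764.44 +$245.00 interest = $11,009.44; pay $2,487.94 → $8,521.50
Payment period 4: $8,521.50 +$245.00 interest = $8,766.50; pay $2,487.94 → $6,278.56
Payment period 5: $6,278.56 +$245.00 interest = $6,523.56; pay $2,487.94 → $4,035.62
Payment period 6: $4,035.62 +$245.00 interest = $4,280.62; pay $2,487.94 → $1,792.68

$1,792.68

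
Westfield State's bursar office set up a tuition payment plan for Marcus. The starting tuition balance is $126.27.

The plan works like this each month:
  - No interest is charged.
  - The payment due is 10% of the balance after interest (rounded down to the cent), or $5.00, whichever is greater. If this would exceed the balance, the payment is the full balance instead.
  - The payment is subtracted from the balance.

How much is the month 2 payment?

$11.36

Month 1: $126.27 − $12.62 → $113.65
Month 2: $113.65 − $11.36 → $102.29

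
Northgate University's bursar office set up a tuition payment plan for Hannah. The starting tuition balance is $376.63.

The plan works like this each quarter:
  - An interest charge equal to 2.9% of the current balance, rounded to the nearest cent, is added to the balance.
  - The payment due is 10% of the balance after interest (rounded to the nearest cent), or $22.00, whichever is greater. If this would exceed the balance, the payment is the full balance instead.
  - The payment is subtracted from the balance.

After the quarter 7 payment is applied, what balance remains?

$220.04

Quarter 1: opening $376.63; interest $10.92 → $387.55; payment $38.76; balance $348.79
Quarter 2: opening $348.79; interest $10.11 → $358.90; payment $35.89; balance $323.01
Quarter 3: opening $323.01; interest $9.37 → $332.38; payment $33.24; balance $299.14
Quarter 4: opening $299.14; interest $8.68 → $307.82; payment $30.78; balance $277.04
Quarter 5: opening $277.04; interest $8.03 → $285.07; payment $28.51; balance $256.56
Quarter 6: opening $256.56; interest $7.44 → $264.00; payment $26.40; balance $237.60
Quarter 7: opening $237.60; interest $6.89 → $244.49; payment $24.45; balance $220.04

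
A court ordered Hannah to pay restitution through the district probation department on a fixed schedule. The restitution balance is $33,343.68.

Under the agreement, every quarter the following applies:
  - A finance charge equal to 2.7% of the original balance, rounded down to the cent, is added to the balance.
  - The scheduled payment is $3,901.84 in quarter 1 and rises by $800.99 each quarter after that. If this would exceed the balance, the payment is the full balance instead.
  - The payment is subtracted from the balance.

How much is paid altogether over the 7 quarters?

$39,645.57

Quarter 1: opening $33,343.68; interest $900.27 → $34,243.95; payment $3,901.84; balance $30,342.11
Quarter 2: opening $30,342.11; interest $900.27 → $31,242.38; payment $4,702.83; balance $26,539.55
Quarter 3: opening $26,539.55; interest $900.27 → $27,439.82; payment $5,503.82; balance $21,936.00
Quarter 4: opening $21,936.00; interest $900.27 → $22,836.27; payment $6,304.81; balance $16,531.46
Quarter 5: opening $16,531.46; interest $900.27 → $17,431.73; payment $7,105.80; balance $10,325.93
Quarter 6: opening $10,325.93; interest $900.27 → $11,226.20; payment $7,906.79; balance $3,319.41
Quarter 7: opening $3,319.41; interest $900.27 → $4,219.68; payment $4,219.68; balance $0.00
Total paid: $39,645.57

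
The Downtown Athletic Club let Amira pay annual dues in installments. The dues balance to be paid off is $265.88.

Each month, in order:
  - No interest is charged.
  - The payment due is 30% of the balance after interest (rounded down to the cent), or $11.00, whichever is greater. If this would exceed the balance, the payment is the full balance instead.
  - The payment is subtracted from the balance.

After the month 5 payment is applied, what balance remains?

$44.70

Month 1: opening $265.88; payment $79.76; balance $186.12
Month 2: opening $186.12; payment $55.83; balance $130.29
Month 3: opening $130.29; payment $39.08; balance $91.21
Month 4: opening $91.21; payment $27.36; balance $63.85
Month 5: opening $63.85; payment $19.15; balance $44.70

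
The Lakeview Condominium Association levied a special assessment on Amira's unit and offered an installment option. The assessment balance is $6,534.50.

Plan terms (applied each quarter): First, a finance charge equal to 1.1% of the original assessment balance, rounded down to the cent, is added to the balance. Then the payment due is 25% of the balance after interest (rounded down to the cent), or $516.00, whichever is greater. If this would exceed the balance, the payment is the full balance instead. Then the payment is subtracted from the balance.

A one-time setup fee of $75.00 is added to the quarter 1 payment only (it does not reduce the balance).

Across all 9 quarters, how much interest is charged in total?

$646.83

Quarter 1: opening $6,534.50; interest $71.87 → $6,606.37; payment $1,651.59 (+ $75.00 fee); balance $4,954.78
Quarter 2: opening $4,954.78; interest $71.87 → $5,026.65; payment $1,256.66; balance $3,769.99
Quarter 3: opening $3,769.99; interest $71.87 → $3,841.86; payment $960.46; balance $2,881.40
Quarter 4: opening $2,881.40; interest $71.87 → $2,953.27; payment $738.31; balance $2,214.96
Quarter 5: opening $2,214.96; interest $71.87 → $2,286.83; payment $571.70; balance $1,715.13
Quarter 6: opening $1,715.13; interest $71.87 → $1,787.00; payment $516.00; balance $1,271.00
Quarter 7: opening $1,271.00; interest $71.87 → $1,342.87; payment $516.00; balance $826.87
Quarter 8: opening $826.87; interest $71.87 → $898.74; payment $516.00; balance $382.74
Quarter 9: opening $382.74; interest $71.87 → $454.61; payment $454.61; balance $0.00
Total interest: $71.87 + $71.87 + $71.87 + $71.87 + $71.87 + $71.87 + $71.87 + $71.87 + $71.87 = $646.83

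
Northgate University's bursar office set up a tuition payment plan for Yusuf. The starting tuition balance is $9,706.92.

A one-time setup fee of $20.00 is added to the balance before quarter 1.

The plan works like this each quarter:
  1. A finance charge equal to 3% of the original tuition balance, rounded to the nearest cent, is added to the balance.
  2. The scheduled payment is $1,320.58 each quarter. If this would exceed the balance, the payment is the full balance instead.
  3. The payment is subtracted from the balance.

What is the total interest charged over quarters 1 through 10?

# | Opening | Interest | Payment | End bal
1 | $9,726.92 | $291.21 | $1,320.58 | $8,697.55
2 | $8,697.55 | $291.21 | $1,320.58 | $7,668.18
3 | $7,668.18 | $291.21 | $1,320.58 | $6,638.81
4 | $6,638.81 | $291.21 | $1,320.58 | $5,609.44
5 | $5,609.44 | $291.21 | $1,320.58 | $4,580.07
6 | $4,580.07 | $291.21 | $1,320.58 | $3,550.70
7 | $3,550.70 | $291.21 | $1,320.58 | $2,521.33
8 | $2,521.33 | $291.21 | $1,320.58 | $1,491.96
9 | $1,491.96 | $291.21 | $1,320.58 | $462.59
10 | $462.59 | $291.21 | $753.80 | $0.00
Total interest: $291.21 + $291.21 + $291.21 + $291.21 + $291.21 + $291.21 + $291.21 + $291.21 + $291.21 + $291.21 = $2,912.10

$2,912.10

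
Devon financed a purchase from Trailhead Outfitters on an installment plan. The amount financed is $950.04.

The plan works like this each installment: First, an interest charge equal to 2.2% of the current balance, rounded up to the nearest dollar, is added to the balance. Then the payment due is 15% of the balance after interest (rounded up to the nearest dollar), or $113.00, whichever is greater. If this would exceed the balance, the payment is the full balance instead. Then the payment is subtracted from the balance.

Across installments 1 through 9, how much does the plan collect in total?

$1,057.04

Installment 1: $950.04 +$21.00 interest = $971.04; pay $146.00 → $825.04
Installment 2: $825.04 +$19.00 interest = $844.04; pay $127.00 → $717.04
Installment 3: $717.04 +$16.00 interest = $733.04; pay $113.00 → $620.04
Installment 4: $620.04 +$14.00 interest = $634.04; pay $113.00 → $521.04
Installment 5: $521.04 +$12.00 interest = $533.04; pay $113.00 → $420.04
Installment 6: $420.04 +$10.00 interest = $430.04; pay $113.00 → $317.04
Installment 7: $317.04 +$7.00 interest = $324.04; pay $113.00 → $211.04
Installment 8: $211.04 +$5.00 interest = $216.04; pay $113.00 → $103.04
Installment 9: $103.04 +$3.00 interest = $106.04; pay $106.04 → $0.00
Total paid: $1,057.04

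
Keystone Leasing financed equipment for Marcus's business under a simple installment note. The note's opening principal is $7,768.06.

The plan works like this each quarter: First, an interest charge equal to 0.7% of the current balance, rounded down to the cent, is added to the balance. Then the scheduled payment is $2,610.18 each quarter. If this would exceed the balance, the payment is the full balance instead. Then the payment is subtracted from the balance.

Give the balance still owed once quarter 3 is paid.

$46.83

Quarter 1: opening $7,768.06; interest $54.37 → $7,822.43; payment $2,610.18; balance $5,212.25
Quarter 2: opening $5,212.25; interest $36.48 → $5,248.73; payment $2,610.18; balance $2,638.55
Quarter 3: opening $2,638.55; interest $18.46 → $2,657.01; payment $2,610.18; balance $46.83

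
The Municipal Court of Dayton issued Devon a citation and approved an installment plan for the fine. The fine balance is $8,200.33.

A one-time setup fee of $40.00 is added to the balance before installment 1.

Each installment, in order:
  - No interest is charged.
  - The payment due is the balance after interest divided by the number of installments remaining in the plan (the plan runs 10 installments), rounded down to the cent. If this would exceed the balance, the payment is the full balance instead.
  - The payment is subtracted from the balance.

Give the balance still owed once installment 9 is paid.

Installment 1: opening $8,240.33; payment $824.03; balance $7,416.30
Installment 2: opening $7,416.30; payment $824.03; balance $6,592.27
Installment 3: opening $6,592.27; payment $824.03; balance $5,768.24
Installment 4: opening $5,768.24; payment $824.03; balance $4,944.21
Installment 5: opening $4,944.21; payment $824.03; balance $4,120.18
Installment 6: opening $4,120.18; payment $824.03; balance $3,296.15
Installment 7: opening $3,296.15; payment $824.03; balance $2,472.12
Installment 8: opening $2,472.12; payment $824.04; balance $1,648.08
Installment 9: opening $1,648.08; payment $824.04; balance $824.04

$824.04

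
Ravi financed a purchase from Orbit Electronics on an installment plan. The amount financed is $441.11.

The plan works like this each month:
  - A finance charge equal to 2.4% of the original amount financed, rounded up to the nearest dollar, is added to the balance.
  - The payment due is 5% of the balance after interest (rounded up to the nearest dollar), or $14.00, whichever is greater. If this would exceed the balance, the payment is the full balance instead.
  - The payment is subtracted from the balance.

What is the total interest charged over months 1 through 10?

Month 1: $441.11 +$11.00 interest = $452.11; pay $23.00 → $429.11
Month 2: $429.11 +$11.00 interest = $440.11; pay $23.00 → $417.11
Month 3: $417.11 +$11.00 interest = $428.11; pay $22.00 → $406.11
Month 4: $406.11 +$11.00 interest = $417.11; pay $21.00 → $396.11
Month 5: $396.11 +$11.00 interest = $407.11; pay $21.00 → $386.11
Month 6: $386.11 +$11.00 interest = $397.11; pay $20.00 → $377.11
Month 7: $377.11 +$11.00 interest = $388.11; pay $20.00 → $368.11
Month 8: $368.11 +$11.00 interest = $379.11; pay $19.00 → $360.11
Month 9: $360.11 +$11.00 interest = $371.11; pay $19.00 → $352.11
Month 10: $352.11 +$11.00 interest = $363.11; pay $19.00 → $344.11
Total interest: $11.00 + $11.00 + $11.00 + $11.00 + $11.00 + $11.00 + $11.00 + $11.00 + $11.00 + $11.00 = $110.00

$110.00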